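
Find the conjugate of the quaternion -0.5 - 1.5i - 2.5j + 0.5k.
-0.5 + 1.5i + 2.5j - 0.5k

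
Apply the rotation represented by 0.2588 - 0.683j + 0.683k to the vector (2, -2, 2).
(-1.732, -1.293, 2.707)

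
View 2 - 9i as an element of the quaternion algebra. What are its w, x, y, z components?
2 - 9i + 0j + 0k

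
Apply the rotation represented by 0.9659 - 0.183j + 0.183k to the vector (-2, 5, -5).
(-1.732, 4.293, -5.707)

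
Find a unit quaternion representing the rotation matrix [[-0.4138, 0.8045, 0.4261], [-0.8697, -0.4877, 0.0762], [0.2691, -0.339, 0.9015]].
-0.5 + 0.2076i - 0.0785j + 0.8371k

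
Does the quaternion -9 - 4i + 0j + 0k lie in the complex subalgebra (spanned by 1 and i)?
Yes. The quaternion -9 - 4i has j- and k-coefficients y = z = 0, so it lies in the complex subalgebra spanned by 1 and i.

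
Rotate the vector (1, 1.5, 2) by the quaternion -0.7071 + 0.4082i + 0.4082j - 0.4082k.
(-1.854, 1.899, -0.455)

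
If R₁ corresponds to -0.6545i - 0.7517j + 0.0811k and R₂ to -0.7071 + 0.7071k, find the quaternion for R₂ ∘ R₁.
-0.0573 + 0.9943i + 0.0687j - 0.0573k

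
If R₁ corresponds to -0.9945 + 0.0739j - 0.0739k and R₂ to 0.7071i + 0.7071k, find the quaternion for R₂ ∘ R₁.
0.0523 - 0.7555i + 0.0523j - 0.651k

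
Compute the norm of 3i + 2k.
√13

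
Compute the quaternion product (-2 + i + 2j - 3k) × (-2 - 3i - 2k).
1 + 7j + 16k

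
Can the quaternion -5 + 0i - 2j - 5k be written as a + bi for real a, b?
No. The quaternion -5 - 2j - 5k has j-coefficient y = -2 and k-coefficient z = -5, not both zero, so it does not lie in the complex subalgebra spanned by 1 and i.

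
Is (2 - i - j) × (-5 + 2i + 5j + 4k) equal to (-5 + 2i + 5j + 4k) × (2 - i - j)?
No: pq = -3 + 5i + 19j + 5k ≠ -3 + 13i + 11j + 11k = qp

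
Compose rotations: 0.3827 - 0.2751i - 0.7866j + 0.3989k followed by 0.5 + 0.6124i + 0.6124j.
0.8415 + 0.3411i - 0.4032j - 0.1138k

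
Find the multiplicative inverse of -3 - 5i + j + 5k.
-0.05 + 0.0833i - 0.0167j - 0.0833k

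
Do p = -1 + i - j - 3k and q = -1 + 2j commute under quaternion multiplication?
No: pq = 3 + 5i - j + 5k ≠ 3 - 7i - j + k = qp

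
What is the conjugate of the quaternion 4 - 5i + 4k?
4 + 5i - 4k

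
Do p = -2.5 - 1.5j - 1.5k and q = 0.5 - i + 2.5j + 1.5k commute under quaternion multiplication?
No: pq = 4.75 + 4i - 5.5j - 6k ≠ 4.75 + i - 8.5j - 3k = qp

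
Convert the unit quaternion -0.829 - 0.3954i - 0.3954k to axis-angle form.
axis = (-√2/2, 0, -√2/2), θ = 292°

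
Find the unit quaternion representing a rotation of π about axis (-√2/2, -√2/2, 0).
-0.7071i - 0.7071j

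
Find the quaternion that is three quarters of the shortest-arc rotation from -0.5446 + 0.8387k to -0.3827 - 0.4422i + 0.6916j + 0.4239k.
-0.4672 - 0.3566i + 0.5577j + 0.5861k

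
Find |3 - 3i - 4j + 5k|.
√59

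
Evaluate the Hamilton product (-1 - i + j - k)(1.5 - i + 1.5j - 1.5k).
-5.5 - 0.5i - 0.5j - 0.5k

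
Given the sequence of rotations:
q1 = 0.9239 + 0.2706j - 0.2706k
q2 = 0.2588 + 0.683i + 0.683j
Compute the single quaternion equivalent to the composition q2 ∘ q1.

q2 · q1 = 0.0543 + 0.4462i + 0.8859j + 0.1148k
0.0543 + 0.4462i + 0.8859j + 0.1148k


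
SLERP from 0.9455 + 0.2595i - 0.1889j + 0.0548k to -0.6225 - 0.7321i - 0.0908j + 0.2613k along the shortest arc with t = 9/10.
0.6734 + 0.6988i + 0.0625j - 0.2333k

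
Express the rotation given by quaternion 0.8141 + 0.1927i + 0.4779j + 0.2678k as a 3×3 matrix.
[[0.3998, -0.2518, 0.8813], [0.6202, 0.7823, -0.0578], [-0.6749, 0.5697, 0.469]]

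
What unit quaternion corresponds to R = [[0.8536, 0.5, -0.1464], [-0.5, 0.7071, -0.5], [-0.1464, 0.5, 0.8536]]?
0.9239 + 0.2706i - 0.2706k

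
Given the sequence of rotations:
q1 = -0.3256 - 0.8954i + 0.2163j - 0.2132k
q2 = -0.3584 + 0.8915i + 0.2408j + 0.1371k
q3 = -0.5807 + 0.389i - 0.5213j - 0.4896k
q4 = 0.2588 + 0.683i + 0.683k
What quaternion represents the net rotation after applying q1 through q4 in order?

q2 · q1 = 0.8921 - 0.0504i - 0.0886j + 0.4402k
q3 · q2 · q1 = -0.3291 + 0.1034i - 0.5602j - 0.7531k
q4 · q3 · q2 · q1 = 0.3586 + 0.1846i + 0.44j - 0.8023k
0.3586 + 0.1846i + 0.44j - 0.8023k


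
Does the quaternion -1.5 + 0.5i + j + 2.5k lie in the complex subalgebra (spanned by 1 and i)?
No. The quaternion -1.5 + 0.5i + j + 2.5k has j-coefficient y = 1 and k-coefficient z = 2.5, not both zero, so it does not lie in the complex subalgebra spanned by 1 and i.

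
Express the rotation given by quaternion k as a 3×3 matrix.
[[-1, 0, 0], [0, -1, 0], [0, 0, 1]]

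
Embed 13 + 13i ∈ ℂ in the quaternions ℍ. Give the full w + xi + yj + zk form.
13 + 13i + 0j + 0k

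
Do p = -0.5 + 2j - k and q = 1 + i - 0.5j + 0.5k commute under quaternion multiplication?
No: pq = 1 + 1.25j - 3.25k ≠ 1 - i + 3.25j + 0.75k = qp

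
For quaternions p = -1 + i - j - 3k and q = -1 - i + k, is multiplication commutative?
No: pq = 5 - i + 3j + k ≠ 5 + i - j + 3k = qp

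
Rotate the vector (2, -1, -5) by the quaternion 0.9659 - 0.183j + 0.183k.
(3.853, 0.109, -3.891)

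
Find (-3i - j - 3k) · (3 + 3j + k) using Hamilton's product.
6 - i - 18k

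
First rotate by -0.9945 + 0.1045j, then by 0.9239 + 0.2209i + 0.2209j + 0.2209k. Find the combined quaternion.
-0.9419 - 0.2428i - 0.1231j - 0.1966k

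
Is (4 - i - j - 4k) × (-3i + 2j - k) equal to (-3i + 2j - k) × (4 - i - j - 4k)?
No: pq = -5 - 3i + 19j - 9k ≠ -5 - 21i - 3j + k = qp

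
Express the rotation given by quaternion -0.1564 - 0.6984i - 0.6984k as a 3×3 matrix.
[[0.0245, -0.2185, 0.9755], [0.2185, -0.9511, -0.2185], [0.9755, 0.2185, 0.0245]]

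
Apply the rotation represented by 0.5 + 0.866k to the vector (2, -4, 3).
(2.464, 3.732, 3)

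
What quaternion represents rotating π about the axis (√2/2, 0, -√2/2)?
0.7071i - 0.7071k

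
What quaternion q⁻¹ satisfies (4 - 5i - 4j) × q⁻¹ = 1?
0.0702 + 0.0877i + 0.0702j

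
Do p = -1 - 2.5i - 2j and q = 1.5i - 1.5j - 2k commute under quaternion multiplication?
No: pq = 0.75 + 2.5i - 3.5j + 8.75k ≠ 0.75 - 5.5i + 6.5j - 4.75k = qp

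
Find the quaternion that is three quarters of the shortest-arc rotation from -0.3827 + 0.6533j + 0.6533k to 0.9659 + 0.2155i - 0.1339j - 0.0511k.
-0.905 - 0.1763i + 0.3055j + 0.2378k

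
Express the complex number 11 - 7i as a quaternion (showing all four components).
11 - 7i + 0j + 0k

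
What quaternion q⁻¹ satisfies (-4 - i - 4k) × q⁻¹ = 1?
-0.1212 + 0.0303i + 0.1212k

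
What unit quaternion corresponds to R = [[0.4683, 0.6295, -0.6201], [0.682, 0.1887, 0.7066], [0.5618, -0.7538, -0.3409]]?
0.5736 - 0.6365i - 0.5151j + 0.0229k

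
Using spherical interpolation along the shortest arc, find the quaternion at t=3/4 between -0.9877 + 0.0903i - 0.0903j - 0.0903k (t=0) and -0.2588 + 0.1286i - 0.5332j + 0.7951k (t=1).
-0.5547 + 0.1414i - 0.491j + 0.6567k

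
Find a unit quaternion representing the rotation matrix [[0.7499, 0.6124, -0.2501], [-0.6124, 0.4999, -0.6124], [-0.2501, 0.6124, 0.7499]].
0.866 + 0.3536i - 0.3536k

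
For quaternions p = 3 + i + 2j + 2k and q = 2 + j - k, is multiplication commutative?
No: pq = 6 - 2i + 8j + 2k ≠ 6 + 6i + 6j = qp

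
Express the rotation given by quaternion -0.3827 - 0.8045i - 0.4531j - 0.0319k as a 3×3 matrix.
[[0.5874, 0.7046, 0.3981], [0.7535, -0.2965, -0.5869], [-0.2955, 0.6447, -0.705]]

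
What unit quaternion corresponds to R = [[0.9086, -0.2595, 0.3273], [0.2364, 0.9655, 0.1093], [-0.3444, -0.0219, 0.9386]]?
0.9763 - 0.0336i + 0.172j + 0.127k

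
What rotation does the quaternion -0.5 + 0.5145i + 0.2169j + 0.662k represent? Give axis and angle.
axis = (0.5941, 0.2505, 0.7644), θ = 4π/3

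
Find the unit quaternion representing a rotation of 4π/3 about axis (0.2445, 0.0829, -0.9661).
-0.5 + 0.2117i + 0.0718j - 0.8367k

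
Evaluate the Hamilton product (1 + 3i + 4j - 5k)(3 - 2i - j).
13 + 2i + 21j - 10k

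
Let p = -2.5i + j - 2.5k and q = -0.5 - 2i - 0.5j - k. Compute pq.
-7 - i + 2j + 4.5k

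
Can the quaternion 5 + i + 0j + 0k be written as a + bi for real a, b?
Yes. The quaternion 5 + i has j- and k-coefficients y = z = 0, so it lies in the complex subalgebra spanned by 1 and i.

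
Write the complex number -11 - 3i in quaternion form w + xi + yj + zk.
-11 - 3i + 0j + 0k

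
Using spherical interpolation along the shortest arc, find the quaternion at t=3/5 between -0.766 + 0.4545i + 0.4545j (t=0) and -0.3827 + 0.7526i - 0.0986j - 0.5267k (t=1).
-0.6015 + 0.7047i + 0.1414j - 0.3486k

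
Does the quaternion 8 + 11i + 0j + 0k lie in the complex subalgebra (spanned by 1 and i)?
Yes. The quaternion 8 + 11i has j- and k-coefficients y = z = 0, so it lies in the complex subalgebra spanned by 1 and i.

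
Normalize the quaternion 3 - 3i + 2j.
0.6396 - 0.6396i + 0.4264j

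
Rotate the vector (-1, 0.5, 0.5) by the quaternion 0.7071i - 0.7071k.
(-0.5, -0.5, 1)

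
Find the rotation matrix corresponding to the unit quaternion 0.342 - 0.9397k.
[[-0.7661, 0.6428, 0], [-0.6428, -0.7661, 0], [0, 0, 1]]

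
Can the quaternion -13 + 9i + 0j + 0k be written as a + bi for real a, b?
Yes. The quaternion -13 + 9i has j- and k-coefficients y = z = 0, so it lies in the complex subalgebra spanned by 1 and i.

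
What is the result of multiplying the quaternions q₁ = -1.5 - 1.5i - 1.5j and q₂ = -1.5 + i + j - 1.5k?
5.25 + 3i - 1.5j + 2.25k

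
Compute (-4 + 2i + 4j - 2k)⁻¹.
-0.1 - 0.05i - 0.1j + 0.05k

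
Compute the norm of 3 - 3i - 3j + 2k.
√31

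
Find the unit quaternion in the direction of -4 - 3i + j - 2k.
-0.7303 - 0.5477i + 0.1826j - 0.3651k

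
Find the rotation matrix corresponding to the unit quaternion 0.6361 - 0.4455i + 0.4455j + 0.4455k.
[[0.2061, -0.9637, 0.1698], [0.1698, 0.2061, 0.9637], [-0.9637, -0.1698, 0.2061]]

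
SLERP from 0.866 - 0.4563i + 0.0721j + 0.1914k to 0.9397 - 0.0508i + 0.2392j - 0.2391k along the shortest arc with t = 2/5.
0.9401 - 0.3073i + 0.1464j + 0.0187k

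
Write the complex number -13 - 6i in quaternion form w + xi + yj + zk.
-13 - 6i + 0j + 0k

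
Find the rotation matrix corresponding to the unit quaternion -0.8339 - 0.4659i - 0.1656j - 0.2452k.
[[0.8249, -0.2546, 0.5047], [0.5633, 0.4456, -0.6958], [-0.0477, 0.8582, 0.511]]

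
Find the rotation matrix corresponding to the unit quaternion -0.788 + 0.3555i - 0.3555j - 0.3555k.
[[0.4945, -0.813, 0.3075], [0.3075, 0.4945, 0.813], [-0.813, -0.3075, 0.4945]]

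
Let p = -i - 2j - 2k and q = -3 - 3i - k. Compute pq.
-5 + 5i + 11j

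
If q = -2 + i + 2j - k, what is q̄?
-2 - i - 2j + k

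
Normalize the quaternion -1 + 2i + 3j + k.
-0.2582 + 0.5164i + 0.7746j + 0.2582k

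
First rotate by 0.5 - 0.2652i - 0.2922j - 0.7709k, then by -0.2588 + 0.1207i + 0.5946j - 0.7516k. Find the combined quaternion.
-0.5031 - 0.549i + 0.6653j - 0.0539k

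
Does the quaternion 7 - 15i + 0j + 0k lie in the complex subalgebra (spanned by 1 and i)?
Yes. The quaternion 7 - 15i has j- and k-coefficients y = z = 0, so it lies in the complex subalgebra spanned by 1 and i.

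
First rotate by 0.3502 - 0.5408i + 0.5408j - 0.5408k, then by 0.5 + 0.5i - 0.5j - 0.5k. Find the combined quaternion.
0.4455 + 0.4455i + 0.6361j - 0.4455k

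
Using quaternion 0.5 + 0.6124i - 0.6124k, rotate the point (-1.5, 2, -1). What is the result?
(1.6, 0.531, 2.1)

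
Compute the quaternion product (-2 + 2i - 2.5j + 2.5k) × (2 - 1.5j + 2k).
-12.75 + 2.75i - 6j - 2k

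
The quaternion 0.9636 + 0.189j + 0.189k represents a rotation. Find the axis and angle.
axis = (0, √2/2, √2/2), θ = 31°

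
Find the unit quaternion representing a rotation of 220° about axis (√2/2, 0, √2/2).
-0.342 + 0.6645i + 0.6645k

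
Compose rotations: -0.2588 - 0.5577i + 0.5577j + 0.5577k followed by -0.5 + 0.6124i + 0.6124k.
0.1294 - 0.2212i - 0.9619j - 0.0958k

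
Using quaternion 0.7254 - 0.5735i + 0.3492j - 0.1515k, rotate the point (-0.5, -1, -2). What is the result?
(-1.535, -1.439, 0.908)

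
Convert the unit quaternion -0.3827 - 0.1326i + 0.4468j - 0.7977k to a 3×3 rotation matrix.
[[-0.6719, -0.7291, -0.1304], [0.4921, -0.3078, -0.8143], [0.5535, -0.6113, 0.5656]]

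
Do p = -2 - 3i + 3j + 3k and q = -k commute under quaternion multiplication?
No: pq = 3 - 3i - 3j + 2k ≠ 3 + 3i + 3j + 2k = qp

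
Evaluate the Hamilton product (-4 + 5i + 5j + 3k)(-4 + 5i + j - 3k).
-5 - 58i + 6j - 20k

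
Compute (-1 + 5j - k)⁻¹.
-0.037 - 0.1852j + 0.037k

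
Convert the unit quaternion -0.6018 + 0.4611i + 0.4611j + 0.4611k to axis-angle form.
axis = (√3/3, √3/3, √3/3), θ = 254°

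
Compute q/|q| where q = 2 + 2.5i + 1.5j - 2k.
0.4924 + 0.6155i + 0.3693j - 0.4924k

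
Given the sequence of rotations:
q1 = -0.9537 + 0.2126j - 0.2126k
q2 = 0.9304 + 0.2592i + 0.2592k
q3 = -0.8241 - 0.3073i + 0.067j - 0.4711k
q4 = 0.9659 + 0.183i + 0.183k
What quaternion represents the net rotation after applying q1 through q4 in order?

q2 · q1 = -0.8322 - 0.3023i + 0.2529j - 0.3899k
q3 · q2 · q1 = 0.3923 + 0.5979i - 0.2416j + 0.6559k
q4 · q3 · q2 · q1 = 0.1495 + 0.6935i - 0.244j + 0.6611k
0.1495 + 0.6935i - 0.244j + 0.6611k


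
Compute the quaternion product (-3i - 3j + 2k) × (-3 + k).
-2 + 6i + 12j - 6k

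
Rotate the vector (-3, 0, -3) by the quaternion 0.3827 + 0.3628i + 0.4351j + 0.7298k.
(-1.256, -3.695, -1.664)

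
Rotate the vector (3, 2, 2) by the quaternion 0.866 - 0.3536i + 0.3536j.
(2.975, 1.975, -2.062)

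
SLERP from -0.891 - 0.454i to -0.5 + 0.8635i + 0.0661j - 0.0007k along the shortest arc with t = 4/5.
-0.7358 + 0.6744i + 0.062j - 0.0007k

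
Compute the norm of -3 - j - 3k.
√19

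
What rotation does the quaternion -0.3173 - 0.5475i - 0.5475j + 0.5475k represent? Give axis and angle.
axis = (-√3/3, -√3/3, √3/3), θ = 217°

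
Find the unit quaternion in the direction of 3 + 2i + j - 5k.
0.4804 + 0.3203i + 0.1601j - 0.8006k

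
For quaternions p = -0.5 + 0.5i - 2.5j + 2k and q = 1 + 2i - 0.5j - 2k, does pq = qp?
No: pq = 1.25 + 5.5i + 2.75j + 7.75k ≠ 1.25 - 6.5i - 7.25j - 1.75k = qp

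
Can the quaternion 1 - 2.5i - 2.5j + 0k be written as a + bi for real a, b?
No. The quaternion 1 - 2.5i - 2.5j has j-coefficient y = -2.5 and k-coefficient z = 0, not both zero, so it does not lie in the complex subalgebra spanned by 1 and i.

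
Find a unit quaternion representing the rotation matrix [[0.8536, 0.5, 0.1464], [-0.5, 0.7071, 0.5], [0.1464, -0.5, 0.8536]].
0.9239 - 0.2706i - 0.2706k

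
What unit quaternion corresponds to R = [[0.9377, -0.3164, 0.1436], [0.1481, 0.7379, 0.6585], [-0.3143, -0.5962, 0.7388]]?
0.9239 - 0.3395i + 0.1239j + 0.1257k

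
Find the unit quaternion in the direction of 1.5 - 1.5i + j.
0.6396 - 0.6396i + 0.4264j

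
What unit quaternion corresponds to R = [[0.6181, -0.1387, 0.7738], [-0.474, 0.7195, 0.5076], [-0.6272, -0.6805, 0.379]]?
0.8241 - 0.3604i + 0.425j - 0.1017k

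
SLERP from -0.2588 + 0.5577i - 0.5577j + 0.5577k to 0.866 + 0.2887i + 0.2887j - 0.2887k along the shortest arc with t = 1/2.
-0.6758 + 0.1616i - 0.5085j + 0.5085k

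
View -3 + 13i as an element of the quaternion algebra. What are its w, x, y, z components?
-3 + 13i + 0j + 0k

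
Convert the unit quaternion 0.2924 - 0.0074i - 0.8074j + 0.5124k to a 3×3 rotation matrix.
[[-0.8289, -0.2877, -0.4798], [0.3116, 0.4748, -0.8231], [0.4646, -0.8318, -0.3039]]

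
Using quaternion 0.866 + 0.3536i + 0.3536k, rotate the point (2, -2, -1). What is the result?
(2.475, 0.838, -1.475)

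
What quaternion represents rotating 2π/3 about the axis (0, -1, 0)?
0.5 - 0.866j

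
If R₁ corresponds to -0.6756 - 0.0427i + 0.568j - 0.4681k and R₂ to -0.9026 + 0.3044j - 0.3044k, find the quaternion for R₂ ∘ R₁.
0.2944 + 0.069i - 0.7053j + 0.6412k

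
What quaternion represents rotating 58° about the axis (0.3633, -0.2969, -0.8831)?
0.8746 + 0.1761i - 0.1439j - 0.4281k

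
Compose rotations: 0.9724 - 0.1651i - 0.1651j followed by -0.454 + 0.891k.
-0.4415 + 0.2221i - 0.0721j + 0.8664k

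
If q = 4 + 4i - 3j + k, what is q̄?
4 - 4i + 3j - k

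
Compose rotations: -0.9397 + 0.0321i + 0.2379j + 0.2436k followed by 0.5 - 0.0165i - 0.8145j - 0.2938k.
-0.204 - 0.097i + 0.8789j + 0.4201k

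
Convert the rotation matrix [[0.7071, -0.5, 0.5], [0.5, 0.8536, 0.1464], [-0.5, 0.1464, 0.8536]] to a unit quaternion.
0.9239 + 0.2706j + 0.2706k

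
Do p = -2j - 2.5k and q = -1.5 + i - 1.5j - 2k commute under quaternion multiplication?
No: pq = -8 + 0.25i + 0.5j + 5.75k ≠ -8 - 0.25i + 5.5j + 1.75k = qp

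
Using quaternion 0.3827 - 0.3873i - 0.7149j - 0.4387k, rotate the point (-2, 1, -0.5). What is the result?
(1.807, -0.583, -1.282)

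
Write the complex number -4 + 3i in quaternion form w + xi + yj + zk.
-4 + 3i + 0j + 0k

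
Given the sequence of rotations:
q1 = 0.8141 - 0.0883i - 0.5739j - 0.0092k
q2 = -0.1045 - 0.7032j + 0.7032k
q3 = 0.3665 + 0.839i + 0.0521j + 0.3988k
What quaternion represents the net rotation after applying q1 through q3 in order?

q2 · q1 = -0.4822 + 0.4193i - 0.5746j + 0.5113k
q3 · q2 · q1 = -0.7025 + 0.0049i - 0.4975j - 0.5088k
-0.7025 + 0.0049i - 0.4975j - 0.5088k


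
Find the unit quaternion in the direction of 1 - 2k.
0.4472 - 0.8944k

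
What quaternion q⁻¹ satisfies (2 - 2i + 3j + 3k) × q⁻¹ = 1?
0.0769 + 0.0769i - 0.1154j - 0.1154k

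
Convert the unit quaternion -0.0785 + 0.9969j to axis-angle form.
axis = (0, 1, 0), θ = 189°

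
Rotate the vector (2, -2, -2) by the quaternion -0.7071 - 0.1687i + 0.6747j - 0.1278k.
(2.753, -1.093, 1.797)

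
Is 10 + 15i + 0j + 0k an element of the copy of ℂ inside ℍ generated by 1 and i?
Yes. The quaternion 10 + 15i has j- and k-coefficients y = z = 0, so it lies in the complex subalgebra spanned by 1 and i.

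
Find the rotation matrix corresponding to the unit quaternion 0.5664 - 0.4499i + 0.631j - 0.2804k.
[[0.0464, -0.2501, 0.9671], [-0.8854, 0.4379, 0.1558], [-0.4625, -0.8635, -0.2011]]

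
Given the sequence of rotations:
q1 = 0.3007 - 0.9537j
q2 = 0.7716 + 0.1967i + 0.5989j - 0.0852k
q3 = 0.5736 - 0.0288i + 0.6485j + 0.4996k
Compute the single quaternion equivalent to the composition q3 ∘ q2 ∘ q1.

q2 · q1 = 0.8032 - 0.0221i - 0.5558j - 0.2132k
q3 · q2 · q1 = 0.927 + 0.1036i + 0.1849j + 0.3093k
0.927 + 0.1036i + 0.1849j + 0.3093k


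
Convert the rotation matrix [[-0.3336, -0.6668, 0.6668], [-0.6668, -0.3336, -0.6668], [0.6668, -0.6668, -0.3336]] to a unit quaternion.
0.5774i - 0.5774j + 0.5774k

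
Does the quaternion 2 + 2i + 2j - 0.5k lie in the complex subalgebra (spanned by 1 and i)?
No. The quaternion 2 + 2i + 2j - 0.5k has j-coefficient y = 2 and k-coefficient z = -0.5, not both zero, so it does not lie in the complex subalgebra spanned by 1 and i.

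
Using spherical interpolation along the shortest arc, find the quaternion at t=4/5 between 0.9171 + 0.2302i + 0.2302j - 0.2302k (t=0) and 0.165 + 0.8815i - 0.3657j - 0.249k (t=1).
0.3837 + 0.8395i - 0.2639j - 0.28k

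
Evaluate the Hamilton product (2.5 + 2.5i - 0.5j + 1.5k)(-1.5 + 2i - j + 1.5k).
-11.5 + 2i - 2.5j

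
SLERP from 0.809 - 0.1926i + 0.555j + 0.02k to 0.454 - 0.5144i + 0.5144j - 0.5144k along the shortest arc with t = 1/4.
0.7556 - 0.2906i + 0.5737j - 0.1246k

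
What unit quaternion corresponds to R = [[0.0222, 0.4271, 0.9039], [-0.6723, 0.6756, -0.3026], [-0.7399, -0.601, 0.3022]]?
0.7071 - 0.1055i + 0.5812j - 0.3887k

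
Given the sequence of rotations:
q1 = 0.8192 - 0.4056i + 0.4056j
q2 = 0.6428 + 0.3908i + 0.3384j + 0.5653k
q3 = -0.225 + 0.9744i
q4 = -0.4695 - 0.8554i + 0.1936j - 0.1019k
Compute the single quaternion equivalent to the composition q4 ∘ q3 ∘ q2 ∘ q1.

q2 · q1 = 0.5478 - 0.1699i + 0.3087j + 0.7589k
q3 · q2 · q1 = 0.0423 + 0.572i - 0.8089j + 0.13k
q4 · q3 · q2 · q1 = 0.6393 - 0.362i + 0.4409j + 0.5158k
0.6393 - 0.362i + 0.4409j + 0.5158k


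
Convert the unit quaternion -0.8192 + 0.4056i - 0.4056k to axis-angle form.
axis = (√2/2, 0, -√2/2), θ = 290°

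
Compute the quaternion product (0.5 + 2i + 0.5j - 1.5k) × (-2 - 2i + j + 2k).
5.5 - 2.5i - 1.5j + 7k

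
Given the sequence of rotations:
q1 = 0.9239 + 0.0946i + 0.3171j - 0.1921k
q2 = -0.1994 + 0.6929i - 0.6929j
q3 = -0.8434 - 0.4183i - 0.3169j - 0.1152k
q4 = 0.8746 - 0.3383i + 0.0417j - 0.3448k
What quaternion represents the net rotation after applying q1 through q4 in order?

q2 · q1 = -0.0301 + 0.7544i - 0.5703j + 0.3236k
q3 · q2 · q1 = 0.1975 - 0.7919i + 0.539j + 0.2082k
q4 · q3 · q2 · q1 = -0.0459 - 0.5649i + 0.8231j - 0.0353k
-0.0459 - 0.5649i + 0.8231j - 0.0353k


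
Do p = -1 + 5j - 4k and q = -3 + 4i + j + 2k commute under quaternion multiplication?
No: pq = 6 + 10i - 32j - 10k ≠ 6 - 18i + 30k = qp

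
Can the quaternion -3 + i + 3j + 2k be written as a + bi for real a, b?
No. The quaternion -3 + i + 3j + 2k has j-coefficient y = 3 and k-coefficient z = 2, not both zero, so it does not lie in the complex subalgebra spanned by 1 and i.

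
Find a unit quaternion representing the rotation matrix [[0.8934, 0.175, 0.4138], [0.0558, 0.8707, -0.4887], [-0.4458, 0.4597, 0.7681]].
0.9397 + 0.2523i + 0.2287j - 0.0317k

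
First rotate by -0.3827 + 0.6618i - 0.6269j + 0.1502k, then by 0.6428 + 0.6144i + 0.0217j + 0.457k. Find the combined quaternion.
-0.7076 + 0.48i - 0.2011j - 0.4779k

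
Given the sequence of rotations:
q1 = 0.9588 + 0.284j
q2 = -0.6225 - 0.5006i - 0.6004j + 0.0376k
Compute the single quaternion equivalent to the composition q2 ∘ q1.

q2 · q1 = -0.4263 - 0.4907i - 0.7525j - 0.1061k
-0.4263 - 0.4907i - 0.7525j - 0.1061k


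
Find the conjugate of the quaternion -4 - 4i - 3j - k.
-4 + 4i + 3j + k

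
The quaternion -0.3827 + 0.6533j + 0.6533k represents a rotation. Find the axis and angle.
axis = (0, √2/2, √2/2), θ = 5π/4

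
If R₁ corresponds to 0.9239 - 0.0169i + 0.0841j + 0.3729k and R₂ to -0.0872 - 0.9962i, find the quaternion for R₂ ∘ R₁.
-0.0974 - 0.9189i + 0.3641j - 0.1163k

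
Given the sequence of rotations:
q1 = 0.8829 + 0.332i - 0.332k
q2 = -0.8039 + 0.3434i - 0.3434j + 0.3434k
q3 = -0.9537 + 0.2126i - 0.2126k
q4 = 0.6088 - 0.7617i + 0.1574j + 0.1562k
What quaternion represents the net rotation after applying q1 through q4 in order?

q2 · q1 = -0.7098 + 0.1503i - 0.0752j + 0.6841k
q3 · q2 · q1 = 0.7904 - 0.3102i - 0.1057j - 0.5175k
q4 · q3 · q2 · q1 = 0.3424 - 0.8558i - 0.3826j - 0.0623k
0.3424 - 0.8558i - 0.3826j - 0.0623k


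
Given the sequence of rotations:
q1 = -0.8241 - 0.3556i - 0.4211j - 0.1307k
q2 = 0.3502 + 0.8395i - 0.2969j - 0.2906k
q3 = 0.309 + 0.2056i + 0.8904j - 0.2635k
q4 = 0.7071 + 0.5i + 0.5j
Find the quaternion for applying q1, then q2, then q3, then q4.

q2 · q1 = -0.1531 - 0.8999i + 0.3103j - 0.2654k
q3 · q2 · q1 = -0.2085 - 0.4641i + 0.2513j + 0.8234k
q4 · q3 · q2 · q1 = -0.041 - 0.0207i - 0.3383j + 0.9399k
-0.041 - 0.0207i - 0.3383j + 0.9399k


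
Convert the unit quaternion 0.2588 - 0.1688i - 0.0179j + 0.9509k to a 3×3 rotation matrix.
[[-0.8091, -0.4861, -0.3303], [0.4982, -0.8654, 0.0533], [-0.3118, -0.1214, 0.9424]]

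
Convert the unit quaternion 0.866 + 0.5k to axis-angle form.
axis = (0, 0, 1), θ = π/3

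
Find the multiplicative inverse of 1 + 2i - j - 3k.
0.0667 - 0.1333i + 0.0667j + 0.2k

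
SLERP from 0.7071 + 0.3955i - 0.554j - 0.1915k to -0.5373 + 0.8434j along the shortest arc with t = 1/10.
0.6995 + 0.3596i - 0.5925j - 0.1741k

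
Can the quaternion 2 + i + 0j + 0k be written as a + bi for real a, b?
Yes. The quaternion 2 + i has j- and k-coefficients y = z = 0, so it lies in the complex subalgebra spanned by 1 and i.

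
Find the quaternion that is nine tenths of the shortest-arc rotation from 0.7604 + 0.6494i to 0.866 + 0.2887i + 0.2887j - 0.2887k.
0.8676 + 0.331i + 0.2625j - 0.2625k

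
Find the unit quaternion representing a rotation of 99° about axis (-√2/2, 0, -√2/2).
0.6494 - 0.5377i - 0.5377k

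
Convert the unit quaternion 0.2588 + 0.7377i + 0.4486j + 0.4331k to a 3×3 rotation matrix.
[[0.2224, 0.4377, 0.8712], [0.886, -0.4636, 0.0067], [0.4068, 0.7704, -0.4909]]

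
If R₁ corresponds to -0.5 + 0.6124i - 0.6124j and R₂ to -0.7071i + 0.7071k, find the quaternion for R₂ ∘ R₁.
0.433 + 0.7866i + 0.433j + 0.0795k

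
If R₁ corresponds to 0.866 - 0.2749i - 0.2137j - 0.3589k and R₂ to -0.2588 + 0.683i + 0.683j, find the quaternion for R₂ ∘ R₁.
0.1096 + 0.4175i + 0.8919j + 0.1347k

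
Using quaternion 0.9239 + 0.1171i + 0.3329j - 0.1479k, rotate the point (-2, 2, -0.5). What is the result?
(-1.057, 2.406, 1.16)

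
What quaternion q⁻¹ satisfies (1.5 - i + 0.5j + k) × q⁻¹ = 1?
0.3333 + 0.2222i - 0.1111j - 0.2222k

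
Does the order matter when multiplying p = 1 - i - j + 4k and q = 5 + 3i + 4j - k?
Yes: pq = 16 - 17i + 10j + 18k ≠ 16 + 13i - 12j + 20k = qp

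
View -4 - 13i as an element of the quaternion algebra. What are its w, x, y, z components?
-4 - 13i + 0j + 0k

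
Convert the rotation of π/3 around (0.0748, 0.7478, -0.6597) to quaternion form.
0.866 + 0.0374i + 0.3739j - 0.3298k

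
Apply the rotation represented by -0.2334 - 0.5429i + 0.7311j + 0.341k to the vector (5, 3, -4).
(-0.566, -5.212, 4.745)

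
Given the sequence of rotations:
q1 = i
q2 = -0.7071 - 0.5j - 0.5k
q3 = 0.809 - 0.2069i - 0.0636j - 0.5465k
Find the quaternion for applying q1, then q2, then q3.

q2 · q1 = -0.7071i - 0.5j + 0.5k
q3 · q2 · q1 = 0.0952 - 0.8771i + 0.0854j + 0.463k
0.0952 - 0.8771i + 0.0854j + 0.463k


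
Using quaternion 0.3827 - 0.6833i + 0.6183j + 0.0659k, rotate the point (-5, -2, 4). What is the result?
(2.19, 6.276, 0.906)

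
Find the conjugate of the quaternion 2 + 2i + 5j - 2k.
2 - 2i - 5j + 2k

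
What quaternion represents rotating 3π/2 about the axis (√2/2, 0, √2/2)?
-0.7071 + 0.5i + 0.5k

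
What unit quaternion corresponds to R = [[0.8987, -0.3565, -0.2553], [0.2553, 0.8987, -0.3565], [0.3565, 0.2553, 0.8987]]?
0.9613 + 0.1591i - 0.1591j + 0.1591k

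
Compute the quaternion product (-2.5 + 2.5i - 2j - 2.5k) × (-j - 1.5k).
-5.75 + 0.5i + 6.25j + 1.25k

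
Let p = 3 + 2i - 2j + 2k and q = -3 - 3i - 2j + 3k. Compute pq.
-13 - 17i - 12j - 7k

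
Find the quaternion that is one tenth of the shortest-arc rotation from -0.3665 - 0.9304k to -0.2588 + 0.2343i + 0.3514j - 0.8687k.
-0.3587 + 0.0242i + 0.0363j - 0.9324k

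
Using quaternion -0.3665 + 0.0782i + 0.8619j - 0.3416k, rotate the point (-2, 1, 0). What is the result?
(1.323, -0.016, -1.803)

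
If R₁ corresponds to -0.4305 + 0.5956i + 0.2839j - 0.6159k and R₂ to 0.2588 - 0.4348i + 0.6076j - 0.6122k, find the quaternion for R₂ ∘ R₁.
-0.402 + 0.1409i - 0.8205j - 0.3812k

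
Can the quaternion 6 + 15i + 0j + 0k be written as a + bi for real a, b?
Yes. The quaternion 6 + 15i has j- and k-coefficients y = z = 0, so it lies in the complex subalgebra spanned by 1 and i.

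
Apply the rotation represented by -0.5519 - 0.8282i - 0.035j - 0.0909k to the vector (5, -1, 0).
(4.947, 1.18, -0.361)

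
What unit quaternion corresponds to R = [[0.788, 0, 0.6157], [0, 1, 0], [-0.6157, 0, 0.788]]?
0.9455 + 0.3256j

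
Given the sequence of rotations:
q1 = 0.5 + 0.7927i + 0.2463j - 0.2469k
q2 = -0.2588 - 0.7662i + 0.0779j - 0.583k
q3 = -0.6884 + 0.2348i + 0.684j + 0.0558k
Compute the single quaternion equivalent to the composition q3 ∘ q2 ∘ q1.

q2 · q1 = 0.3148 - 0.4639i - 0.6761j - 0.4781k
q3 · q2 · q1 = 0.3813 + 0.104i + 0.7671j + 0.5052k
0.3813 + 0.104i + 0.7671j + 0.5052k


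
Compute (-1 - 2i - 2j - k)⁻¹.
-0.1 + 0.2i + 0.2j + 0.1k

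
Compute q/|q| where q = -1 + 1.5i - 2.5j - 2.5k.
-0.252 + 0.378i - 0.6299j - 0.6299k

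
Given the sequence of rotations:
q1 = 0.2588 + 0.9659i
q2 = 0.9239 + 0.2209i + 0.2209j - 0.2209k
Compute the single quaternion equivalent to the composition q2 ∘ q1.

q2 · q1 = 0.0257 + 0.9496i - 0.1562j - 0.2705k
0.0257 + 0.9496i - 0.1562j - 0.2705k


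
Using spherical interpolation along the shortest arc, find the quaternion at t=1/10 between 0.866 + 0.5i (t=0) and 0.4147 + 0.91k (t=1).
0.8731 + 0.4733i + 0.1171k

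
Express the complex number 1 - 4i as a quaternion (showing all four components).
1 - 4i + 0j + 0k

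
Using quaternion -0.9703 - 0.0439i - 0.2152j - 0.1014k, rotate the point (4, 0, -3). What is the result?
(2.268, 0.987, -4.345)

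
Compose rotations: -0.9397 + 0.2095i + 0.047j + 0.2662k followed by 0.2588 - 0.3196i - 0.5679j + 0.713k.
-0.3393 + 0.1699i + 0.7803j - 0.4972k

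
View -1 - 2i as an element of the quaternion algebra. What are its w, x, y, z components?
-1 - 2i + 0j + 0k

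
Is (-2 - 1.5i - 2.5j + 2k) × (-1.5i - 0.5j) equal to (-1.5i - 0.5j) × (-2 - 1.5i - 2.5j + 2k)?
No: pq = -3.5 + 4i - 2j - 3k ≠ -3.5 + 2i + 4j + 3k = qp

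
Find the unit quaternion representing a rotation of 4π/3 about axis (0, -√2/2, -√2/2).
-0.5 - 0.6124j - 0.6124k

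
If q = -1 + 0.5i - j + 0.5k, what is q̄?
-1 - 0.5i + j - 0.5k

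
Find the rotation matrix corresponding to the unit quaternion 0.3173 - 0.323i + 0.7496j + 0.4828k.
[[-0.59, -0.7906, 0.1638], [-0.1779, 0.3252, 0.9288], [-0.7876, 0.5188, -0.3325]]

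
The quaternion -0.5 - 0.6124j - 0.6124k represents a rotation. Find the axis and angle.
axis = (0, -√2/2, -√2/2), θ = 4π/3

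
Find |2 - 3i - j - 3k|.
√23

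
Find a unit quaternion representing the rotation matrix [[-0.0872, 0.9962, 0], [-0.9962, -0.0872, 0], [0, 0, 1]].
0.6756 - 0.7373k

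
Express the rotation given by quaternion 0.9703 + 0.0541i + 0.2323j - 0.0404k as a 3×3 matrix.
[[0.8888, 0.1035, 0.4464], [-0.0533, 0.9909, -0.1238], [-0.4552, 0.0862, 0.8862]]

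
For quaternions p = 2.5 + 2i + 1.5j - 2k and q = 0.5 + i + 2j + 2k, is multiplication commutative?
No: pq = 0.25 + 10.5i - 0.25j + 6.5k ≠ 0.25 - 3.5i + 11.75j + 1.5k = qp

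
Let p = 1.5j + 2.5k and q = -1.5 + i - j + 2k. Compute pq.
-3.5 + 5.5i + 0.25j - 5.25k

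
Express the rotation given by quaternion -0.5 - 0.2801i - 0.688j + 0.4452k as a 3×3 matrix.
[[-0.3431, 0.8306, 0.4386], [-0.0598, 0.4467, -0.8927], [-0.9374, -0.3325, -0.1036]]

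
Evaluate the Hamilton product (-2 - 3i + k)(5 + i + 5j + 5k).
-12 - 22i + 6j - 20k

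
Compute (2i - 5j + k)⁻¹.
-0.0667i + 0.1667j - 0.0333k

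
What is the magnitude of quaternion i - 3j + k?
√11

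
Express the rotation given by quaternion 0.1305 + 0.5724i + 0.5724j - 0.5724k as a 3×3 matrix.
[[-0.3106, 0.8047, -0.5059], [0.5059, -0.3106, -0.8047], [-0.8047, -0.5059, -0.3106]]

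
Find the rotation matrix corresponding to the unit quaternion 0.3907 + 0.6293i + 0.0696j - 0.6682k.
[[0.0973, 0.6097, -0.7866], [-0.4345, -0.685, -0.5847], [-0.8954, 0.3987, 0.1983]]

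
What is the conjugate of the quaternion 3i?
-3i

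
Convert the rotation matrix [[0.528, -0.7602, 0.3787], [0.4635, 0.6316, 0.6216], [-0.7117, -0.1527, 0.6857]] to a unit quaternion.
0.8434 - 0.2295i + 0.3232j + 0.3627k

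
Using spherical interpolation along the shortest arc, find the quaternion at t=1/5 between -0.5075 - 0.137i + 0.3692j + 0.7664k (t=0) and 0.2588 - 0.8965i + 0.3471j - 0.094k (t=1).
-0.3992 - 0.3979i + 0.4512j + 0.6919k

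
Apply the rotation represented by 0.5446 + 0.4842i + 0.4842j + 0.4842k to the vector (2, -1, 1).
(1.179, 1.872, -1.051)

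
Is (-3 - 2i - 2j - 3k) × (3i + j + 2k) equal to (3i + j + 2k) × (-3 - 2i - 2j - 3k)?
No: pq = 14 - 10i - 8j - 2k ≠ 14 - 8i + 2j - 10k = qp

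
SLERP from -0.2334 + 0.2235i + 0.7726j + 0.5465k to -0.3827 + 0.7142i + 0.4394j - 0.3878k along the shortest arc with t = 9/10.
-0.3914 + 0.7034i + 0.5138j - 0.2967k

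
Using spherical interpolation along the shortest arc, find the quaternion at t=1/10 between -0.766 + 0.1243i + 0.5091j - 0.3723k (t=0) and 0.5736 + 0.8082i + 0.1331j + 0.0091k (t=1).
-0.8083 + 0.0103i + 0.4683j - 0.3567k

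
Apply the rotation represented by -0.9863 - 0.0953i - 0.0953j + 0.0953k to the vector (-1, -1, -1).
(-1.34, -0.588, -0.927)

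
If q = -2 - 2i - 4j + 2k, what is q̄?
-2 + 2i + 4j - 2k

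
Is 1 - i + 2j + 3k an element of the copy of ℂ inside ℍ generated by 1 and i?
No. The quaternion 1 - i + 2j + 3k has j-coefficient y = 2 and k-coefficient z = 3, not both zero, so it does not lie in the complex subalgebra spanned by 1 and i.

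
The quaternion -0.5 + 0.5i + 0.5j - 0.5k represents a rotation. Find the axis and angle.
axis = (√3/3, √3/3, -√3/3), θ = 4π/3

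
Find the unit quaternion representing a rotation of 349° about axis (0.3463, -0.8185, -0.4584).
-0.9954 + 0.0332i - 0.0784j - 0.0439k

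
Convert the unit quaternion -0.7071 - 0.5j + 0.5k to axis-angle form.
axis = (0, -√2/2, √2/2), θ = 3π/2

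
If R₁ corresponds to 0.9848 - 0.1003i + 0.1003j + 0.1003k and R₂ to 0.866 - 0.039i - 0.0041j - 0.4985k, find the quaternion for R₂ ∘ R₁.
0.8993 - 0.0757i + 0.1367j - 0.4084k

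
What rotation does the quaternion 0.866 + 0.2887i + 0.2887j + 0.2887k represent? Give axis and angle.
axis = (√3/3, √3/3, √3/3), θ = π/3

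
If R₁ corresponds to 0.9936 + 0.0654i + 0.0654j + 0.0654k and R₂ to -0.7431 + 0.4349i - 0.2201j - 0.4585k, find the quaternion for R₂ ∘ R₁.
-0.7224 + 0.3991i - 0.3257j - 0.4613k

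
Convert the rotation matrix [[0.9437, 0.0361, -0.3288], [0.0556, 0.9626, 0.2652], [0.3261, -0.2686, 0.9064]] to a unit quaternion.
0.9763 - 0.1367i - 0.1677j + 0.005k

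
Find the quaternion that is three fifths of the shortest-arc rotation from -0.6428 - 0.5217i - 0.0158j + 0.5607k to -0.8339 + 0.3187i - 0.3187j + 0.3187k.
-0.8536 - 0.0272i - 0.2203j + 0.4713k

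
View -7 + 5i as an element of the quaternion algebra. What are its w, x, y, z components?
-7 + 5i + 0j + 0k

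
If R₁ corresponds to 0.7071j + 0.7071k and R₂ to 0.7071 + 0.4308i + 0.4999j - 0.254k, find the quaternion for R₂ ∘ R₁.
-0.1739 + 0.5331i + 0.1954j + 0.8046k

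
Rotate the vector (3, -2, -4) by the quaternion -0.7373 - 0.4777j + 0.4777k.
(-3.965, -1.375, -3.375)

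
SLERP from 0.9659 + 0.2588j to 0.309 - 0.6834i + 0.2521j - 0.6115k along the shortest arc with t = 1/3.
0.8722 - 0.2854i + 0.3044j - 0.2553k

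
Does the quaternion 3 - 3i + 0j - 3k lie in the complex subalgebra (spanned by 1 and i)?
No. The quaternion 3 - 3i - 3k has j-coefficient y = 0 and k-coefficient z = -3, not both zero, so it does not lie in the complex subalgebra spanned by 1 and i.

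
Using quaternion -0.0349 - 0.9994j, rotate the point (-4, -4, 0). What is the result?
(3.99, -4, 0.279)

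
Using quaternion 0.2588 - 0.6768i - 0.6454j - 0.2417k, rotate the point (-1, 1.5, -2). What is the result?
(1.462, -2.123, 0.78)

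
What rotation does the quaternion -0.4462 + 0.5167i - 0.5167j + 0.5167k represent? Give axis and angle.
axis = (√3/3, -√3/3, √3/3), θ = 233°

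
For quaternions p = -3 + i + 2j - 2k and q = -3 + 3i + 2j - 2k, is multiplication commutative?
No: pq = -2 - 12i - 16j + 8k ≠ -2 - 12i - 8j + 16k = qp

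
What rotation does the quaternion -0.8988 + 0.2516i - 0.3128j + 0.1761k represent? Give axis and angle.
axis = (0.574, -0.7136, 0.4017), θ = 308°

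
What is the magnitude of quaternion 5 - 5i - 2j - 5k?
√79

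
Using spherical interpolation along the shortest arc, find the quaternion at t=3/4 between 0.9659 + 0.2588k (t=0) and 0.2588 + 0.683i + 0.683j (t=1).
0.5461 + 0.5892i + 0.5892j + 0.0865k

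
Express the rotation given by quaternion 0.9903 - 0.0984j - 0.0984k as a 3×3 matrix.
[[0.9613, 0.1949, -0.1949], [-0.1949, 0.9806, 0.0194], [0.1949, 0.0194, 0.9806]]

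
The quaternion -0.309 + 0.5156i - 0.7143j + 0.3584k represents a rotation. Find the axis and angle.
axis = (0.5421, -0.7511, 0.3768), θ = 216°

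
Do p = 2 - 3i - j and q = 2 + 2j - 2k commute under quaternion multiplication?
No: pq = 6 - 4i - 4j - 10k ≠ 6 - 8i + 8j + 2k = qp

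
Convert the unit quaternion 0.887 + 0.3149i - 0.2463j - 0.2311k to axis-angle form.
axis = (0.6819, -0.5334, -0.5005), θ = 55°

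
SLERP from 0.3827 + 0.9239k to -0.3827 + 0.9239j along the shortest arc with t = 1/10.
0.4257 - 0.1325j + 0.8951k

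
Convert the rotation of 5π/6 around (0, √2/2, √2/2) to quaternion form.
0.2588 + 0.683j + 0.683k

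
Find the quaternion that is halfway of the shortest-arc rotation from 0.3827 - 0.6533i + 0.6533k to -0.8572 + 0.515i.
0.6796 - 0.6403i + 0.3581k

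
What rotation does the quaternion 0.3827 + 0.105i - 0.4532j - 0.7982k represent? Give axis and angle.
axis = (0.1137, -0.4905, -0.864), θ = 3π/4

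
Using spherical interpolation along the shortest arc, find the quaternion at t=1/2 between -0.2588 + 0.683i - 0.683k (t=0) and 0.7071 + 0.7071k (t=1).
-0.5292 + 0.3742i - 0.7616k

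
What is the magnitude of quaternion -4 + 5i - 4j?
√57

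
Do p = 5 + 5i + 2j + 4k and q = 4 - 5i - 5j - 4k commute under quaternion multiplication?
No: pq = 71 + 7i - 17j - 19k ≠ 71 - 17i - 17j + 11k = qp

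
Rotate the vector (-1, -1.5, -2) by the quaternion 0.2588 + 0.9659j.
(-0.134, -1.5, 2.232)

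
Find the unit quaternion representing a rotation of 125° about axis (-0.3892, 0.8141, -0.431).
0.4617 - 0.3452i + 0.7221j - 0.3823k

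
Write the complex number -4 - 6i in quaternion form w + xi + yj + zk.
-4 - 6i + 0j + 0k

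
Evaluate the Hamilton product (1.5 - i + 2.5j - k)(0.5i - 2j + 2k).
7.5 + 3.75i - 1.5j + 3.75k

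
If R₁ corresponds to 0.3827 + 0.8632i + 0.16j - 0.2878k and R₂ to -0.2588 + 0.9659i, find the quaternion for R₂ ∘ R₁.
-0.9328 + 0.1463i + 0.2366j + 0.229k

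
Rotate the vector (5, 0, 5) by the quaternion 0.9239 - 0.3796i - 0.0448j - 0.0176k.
(4.63, 3.522, 4.02)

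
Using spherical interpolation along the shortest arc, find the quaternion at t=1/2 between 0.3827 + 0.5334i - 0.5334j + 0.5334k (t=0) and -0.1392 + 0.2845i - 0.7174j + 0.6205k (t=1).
0.1279 + 0.4296i - 0.657j + 0.6061k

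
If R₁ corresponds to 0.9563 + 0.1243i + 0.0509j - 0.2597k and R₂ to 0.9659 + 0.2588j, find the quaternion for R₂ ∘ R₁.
0.9105 + 0.0529i + 0.2967j - 0.283k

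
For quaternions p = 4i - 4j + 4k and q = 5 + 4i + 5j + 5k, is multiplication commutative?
No: pq = -16 - 20i - 24j + 56k ≠ -16 + 60i - 16j - 16k = qp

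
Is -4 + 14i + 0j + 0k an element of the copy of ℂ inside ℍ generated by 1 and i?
Yes. The quaternion -4 + 14i has j- and k-coefficients y = z = 0, so it lies in the complex subalgebra spanned by 1 and i.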